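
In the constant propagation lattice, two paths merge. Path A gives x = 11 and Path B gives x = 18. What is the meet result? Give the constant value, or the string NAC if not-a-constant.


Meet operation: if both paths give the same constant, result is that constant; if they differ, result is NAC (not-a-constant).
Path A: 11, Path B: 18 -> differ
Result: not-a-constant -> NAC

NAC


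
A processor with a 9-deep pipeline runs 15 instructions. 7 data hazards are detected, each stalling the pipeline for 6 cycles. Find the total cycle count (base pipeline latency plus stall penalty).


Base cycles = 9 + 15 - 1 = 23
Total stalls = 7 * 6 = 42
Total = 23 + 42 = 65

65


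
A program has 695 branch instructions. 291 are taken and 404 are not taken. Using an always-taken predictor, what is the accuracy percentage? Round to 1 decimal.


Predictor: always-taken
Correct predictions = 291
Accuracy = 291 / 695 * 100 = 41.9%

41.9


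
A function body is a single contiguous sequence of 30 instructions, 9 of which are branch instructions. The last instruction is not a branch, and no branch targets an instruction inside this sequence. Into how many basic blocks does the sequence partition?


With no in-sequence branch targets, the leaders are the first instruction plus the instruction after each branch.
Number of basic blocks = branches + 1
= 9 + 1 = 10

10


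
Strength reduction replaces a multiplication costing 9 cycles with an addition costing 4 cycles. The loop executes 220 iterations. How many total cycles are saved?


Per-iteration saving = 9 - 4 = 5
Total saved = 220 * 5 = 1100

1100


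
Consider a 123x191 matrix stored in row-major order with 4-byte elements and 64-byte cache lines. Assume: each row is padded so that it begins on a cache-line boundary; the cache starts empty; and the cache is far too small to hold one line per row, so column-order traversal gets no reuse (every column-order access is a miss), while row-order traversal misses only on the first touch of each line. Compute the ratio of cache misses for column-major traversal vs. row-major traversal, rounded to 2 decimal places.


Each row occupies 191 * 4 = 764 bytes and starts on a line boundary, so it spans ceil(764 / 64) = 12 cache lines.
Row-major traversal misses (one per line touched): 123 * ceil(191 * 4 / 64) = 1476
Column-major traversal misses (no reuse, every access misses): 123 * 191 = 23493
Ratio = 23493 / 1476 = 15.92

15.92


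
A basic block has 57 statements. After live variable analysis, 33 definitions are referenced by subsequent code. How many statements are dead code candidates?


Dead code = total statements - live definitions
= 57 - 33 = 24

24


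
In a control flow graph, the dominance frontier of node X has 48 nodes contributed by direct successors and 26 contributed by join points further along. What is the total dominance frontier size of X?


DF(X) = direct successor contributions + join point contributions
= 48 + 26 = 74

74


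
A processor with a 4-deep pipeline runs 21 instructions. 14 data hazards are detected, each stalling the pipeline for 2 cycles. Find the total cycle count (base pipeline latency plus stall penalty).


Base cycles = 4 + 21 - 1 = 24
Total stalls = 14 * 2 = 28
Total = 24 + 28 = 52

52


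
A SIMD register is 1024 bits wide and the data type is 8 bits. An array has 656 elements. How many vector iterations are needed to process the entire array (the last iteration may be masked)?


Width = 1024 / 8 = 128 elements per vector op
Iterations = ceil(656 / 128) = 6

6


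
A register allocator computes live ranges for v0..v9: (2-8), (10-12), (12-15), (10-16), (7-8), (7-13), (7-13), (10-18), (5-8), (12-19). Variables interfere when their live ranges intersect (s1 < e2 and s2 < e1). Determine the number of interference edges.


Check all pairs for overlapping intervals.
Two intervals (s1,e1) and (s2,e2) overlap if s1 < e2 and s2 < e1.
v0 (2-8) vs v1..v9: overlaps v4, v5, v6, v8 -> 4
v1 (10-12) vs v2..v9: overlaps v3, v5, v6, v7 -> 4
v2 (12-15) vs v3..v9: overlaps v3, v5, v6, v7, v9 -> 5
v3 (10-16) vs v4..v9: overlaps v5, v6, v7, v9 -> 4
v4 (7-8) vs v5..v9: overlaps v5, v6, v8 -> 3
v5 (7-13) vs v6..v9: overlaps v6, v7, v8, v9 -> 4
v6 (7-13) vs v7..v9: overlaps v7, v8, v9 -> 3
v7 (10-18) vs v8..v9: overlaps v9 -> 1
v8 (5-8) vs v9: overlaps none -> 0
Total overlapping pairs = 4 + 4 + 5 + 4 + 3 + 4 + 3 + 1 + 0 = 28

28


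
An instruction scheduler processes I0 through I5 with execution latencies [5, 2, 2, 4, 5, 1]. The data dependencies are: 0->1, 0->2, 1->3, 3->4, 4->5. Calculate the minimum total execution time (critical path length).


Compute longest path through dependency graph: dist(Ik) = max over predecessors of dist + latency(Ik).
dist(I0) = latency 5 = 5
dist(I1) = dist(I0) + 2 = 5 + 2 = 7
dist(I2) = dist(I0) + 2 = 5 + 2 = 7
dist(I3) = dist(I1) + 4 = 7 + 4 = 11
dist(I4) = dist(I3) + 5 = 11 + 5 = 16
dist(I5) = dist(I4) + 1 = 16 + 1 = 17
Critical path = max dist = 17

17


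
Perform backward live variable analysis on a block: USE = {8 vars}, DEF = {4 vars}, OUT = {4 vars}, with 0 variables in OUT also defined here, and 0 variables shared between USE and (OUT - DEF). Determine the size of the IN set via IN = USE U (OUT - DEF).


OUT - DEF: 4 - 0 = 4
|IN| = |USE| + |OUT - DEF| - |USE ∩ (OUT - DEF)| = 8 + 4 - 0 = 12

12


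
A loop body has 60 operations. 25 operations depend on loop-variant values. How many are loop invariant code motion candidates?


Invariant candidates = total - loop-dependent
= 60 - 25 = 35

35


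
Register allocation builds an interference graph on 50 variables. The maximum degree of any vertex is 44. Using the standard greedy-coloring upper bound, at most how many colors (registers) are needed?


Greedy coloring never needs more than (max_degree + 1) colors: when coloring a vertex, at most max_degree neighbors are already colored.
Upper bound = 44 + 1 = 45

45


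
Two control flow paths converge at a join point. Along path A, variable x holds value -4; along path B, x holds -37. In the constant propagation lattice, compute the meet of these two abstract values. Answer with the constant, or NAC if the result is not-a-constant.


Meet operation: if both paths give the same constant, result is that constant; if they differ, result is NAC (not-a-constant).
Path A: -4, Path B: -37 -> differ
Result: not-a-constant -> NAC

NAC


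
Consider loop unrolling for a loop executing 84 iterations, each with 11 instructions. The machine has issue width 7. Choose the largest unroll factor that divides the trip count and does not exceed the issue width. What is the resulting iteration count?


Largest divisor of 84 <= 7 is 7
New iterations = 84 / 7 = 12

12


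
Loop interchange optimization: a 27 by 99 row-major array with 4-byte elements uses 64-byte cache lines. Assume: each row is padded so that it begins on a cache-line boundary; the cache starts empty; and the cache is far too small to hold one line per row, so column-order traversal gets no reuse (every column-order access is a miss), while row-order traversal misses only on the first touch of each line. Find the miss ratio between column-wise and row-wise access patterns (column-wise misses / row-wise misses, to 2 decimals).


Each row occupies 99 * 4 = 396 bytes and starts on a line boundary, so it spans ceil(396 / 64) = 7 cache lines.
Row-major traversal misses (one per line touched): 27 * ceil(99 * 4 / 64) = 189
Column-major traversal misses (no reuse, every access misses): 27 * 99 = 2673
Ratio = 2673 / 189 = 14.14

14.14


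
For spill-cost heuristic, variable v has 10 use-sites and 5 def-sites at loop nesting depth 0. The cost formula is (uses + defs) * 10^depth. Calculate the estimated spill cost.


uses + defs = 10 + 5 = 15
10^0 = 1
Spill cost = 15 * 1 = 15

15


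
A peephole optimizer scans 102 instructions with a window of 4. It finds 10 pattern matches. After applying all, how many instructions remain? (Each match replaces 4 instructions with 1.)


Each match removes 3 instructions.
Total removed = 10 * 3 = 30
Remaining = 102 - 30 = 72

72


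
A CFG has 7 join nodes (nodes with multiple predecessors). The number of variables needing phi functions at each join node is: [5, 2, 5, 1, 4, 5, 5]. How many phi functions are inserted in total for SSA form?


Total phi functions = sum of phi functions at each join node
= 5 + 2 + 5 + 1 + 4 + 5 + 5 = 27

27


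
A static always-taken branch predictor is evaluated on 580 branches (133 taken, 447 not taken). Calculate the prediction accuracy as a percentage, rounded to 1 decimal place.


Predictor: always-taken
Correct predictions = 133
Accuracy = 133 / 580 * 100 = 22.9%

22.9


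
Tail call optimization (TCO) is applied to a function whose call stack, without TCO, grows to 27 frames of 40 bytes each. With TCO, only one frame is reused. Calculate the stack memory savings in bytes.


Without TCO: 27 * 40 = 1080 bytes
With TCO: reuse 1 frame = 40 bytes
Savings = 1080 - 40 = 1040

1040


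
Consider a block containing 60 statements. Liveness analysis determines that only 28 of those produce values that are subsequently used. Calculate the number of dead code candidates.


Dead code = total statements - live definitions
= 60 - 28 = 32

32


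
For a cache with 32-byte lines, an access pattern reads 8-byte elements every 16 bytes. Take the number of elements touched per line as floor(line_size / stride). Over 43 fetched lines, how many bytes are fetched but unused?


Elements per line = floor(32 / 16) = 2
Bytes used per line = 2 * 8 = 16
Wasted per line = 32 - 16 = 16
Total wasted = 16 * 43 = 688

688


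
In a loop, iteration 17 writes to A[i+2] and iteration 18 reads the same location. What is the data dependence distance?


Distance = read iteration - write iteration
= 18 - 17 = 1

1


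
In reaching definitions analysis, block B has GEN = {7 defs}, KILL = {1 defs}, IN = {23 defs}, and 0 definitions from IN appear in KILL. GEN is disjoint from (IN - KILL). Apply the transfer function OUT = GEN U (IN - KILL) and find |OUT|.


IN - KILL: 23 - 0 = 23 surviving definitions
OUT = GEN + surviving = 7 + 23 = 30

30


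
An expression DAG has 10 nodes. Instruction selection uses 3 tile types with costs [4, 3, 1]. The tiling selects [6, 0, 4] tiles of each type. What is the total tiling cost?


Total cost = sum(count_i * cost_i)
= 6*4 + 0*3 + 4*1
= 28

28


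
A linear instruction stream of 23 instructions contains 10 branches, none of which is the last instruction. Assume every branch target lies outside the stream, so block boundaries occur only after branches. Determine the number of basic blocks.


With no in-sequence branch targets, the leaders are the first instruction plus the instruction after each branch.
Number of basic blocks = branches + 1
= 10 + 1 = 11

11


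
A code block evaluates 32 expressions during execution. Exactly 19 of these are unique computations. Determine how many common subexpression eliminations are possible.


CSE count = total expressions - unique expressions
= 32 - 19 = 13

13


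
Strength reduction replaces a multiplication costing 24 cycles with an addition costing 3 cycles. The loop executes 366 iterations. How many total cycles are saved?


Per-iteration saving = 24 - 3 = 21
Total saved = 366 * 21 = 7686

7686


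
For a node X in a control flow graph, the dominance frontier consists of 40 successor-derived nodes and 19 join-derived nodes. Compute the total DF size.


DF(X) = direct successor contributions + join point contributions
= 40 + 19 = 59

59


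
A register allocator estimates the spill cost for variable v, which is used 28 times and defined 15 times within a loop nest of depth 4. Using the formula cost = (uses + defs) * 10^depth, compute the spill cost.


uses + defs = 28 + 15 = 43
10^4 = 10000
Spill cost = 43 * 10000 = 430000

430000


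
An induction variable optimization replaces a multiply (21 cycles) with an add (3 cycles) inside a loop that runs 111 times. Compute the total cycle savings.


Per-iteration saving = 21 - 3 = 18
Total saved = 111 * 18 = 1998

1998


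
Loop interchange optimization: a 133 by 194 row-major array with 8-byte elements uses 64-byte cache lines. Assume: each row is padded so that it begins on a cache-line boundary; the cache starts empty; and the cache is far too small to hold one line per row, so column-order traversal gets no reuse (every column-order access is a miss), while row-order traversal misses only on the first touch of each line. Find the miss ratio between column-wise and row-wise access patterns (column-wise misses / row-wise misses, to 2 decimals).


Each row occupies 194 * 8 = 1552 bytes and starts on a line boundary, so it spans ceil(1552 / 64) = 25 cache lines.
Row-major traversal misses (one per line touched): 133 * ceil(194 * 8 / 64) = 3325
Column-major traversal misses (no reuse, every access misses): 133 * 194 = 25802
Ratio = 25802 / 3325 = 7.76

7.76


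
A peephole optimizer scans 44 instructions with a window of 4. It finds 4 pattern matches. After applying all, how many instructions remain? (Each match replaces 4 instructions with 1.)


Each match removes 3 instructions.
Total removed = 4 * 3 = 12
Remaining = 44 - 12 = 32

32


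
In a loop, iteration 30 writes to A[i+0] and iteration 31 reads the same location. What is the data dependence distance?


Distance = read iteration - write iteration
= 31 - 30 = 1

1


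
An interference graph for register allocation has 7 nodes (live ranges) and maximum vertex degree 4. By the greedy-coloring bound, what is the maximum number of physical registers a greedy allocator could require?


Greedy coloring never needs more than (max_degree + 1) colors: when coloring a vertex, at most max_degree neighbors are already colored.
Upper bound = 4 + 1 = 5

5


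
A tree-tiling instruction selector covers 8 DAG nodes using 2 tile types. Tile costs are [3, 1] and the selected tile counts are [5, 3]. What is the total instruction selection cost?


Total cost = sum(count_i * cost_i)
= 5*3 + 3*1
= 18

18


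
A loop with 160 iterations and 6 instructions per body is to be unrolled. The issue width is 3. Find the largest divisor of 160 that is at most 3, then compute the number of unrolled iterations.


Largest divisor of 160 <= 3 is 2
New iterations = 160 / 2 = 80

80


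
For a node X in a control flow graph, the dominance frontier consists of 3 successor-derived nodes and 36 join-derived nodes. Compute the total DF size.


DF(X) = direct successor contributions + join point contributions
= 3 + 36 = 39

39


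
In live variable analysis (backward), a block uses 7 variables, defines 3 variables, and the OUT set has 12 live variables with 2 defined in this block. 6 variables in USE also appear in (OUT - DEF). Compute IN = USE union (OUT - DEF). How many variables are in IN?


OUT - DEF: 12 - 2 = 10
|IN| = |USE| + |OUT - DEF| - |USE ∩ (OUT - DEF)| = 7 + 10 - 6 = 11

11


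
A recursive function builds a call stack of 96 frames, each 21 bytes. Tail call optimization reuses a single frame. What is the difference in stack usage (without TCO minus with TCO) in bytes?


Without TCO: 96 * 21 = 2016 bytes
With TCO: reuse 1 frame = 21 bytes
Savings = 2016 - 21 = 1995

1995


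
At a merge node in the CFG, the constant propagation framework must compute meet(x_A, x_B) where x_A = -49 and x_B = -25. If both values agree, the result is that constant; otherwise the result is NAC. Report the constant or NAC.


Meet operation: if both paths give the same constant, result is that constant; if they differ, result is NAC (not-a-constant).
Path A: -49, Path B: -25 -> differ
Result: not-a-constant -> NAC

NAC


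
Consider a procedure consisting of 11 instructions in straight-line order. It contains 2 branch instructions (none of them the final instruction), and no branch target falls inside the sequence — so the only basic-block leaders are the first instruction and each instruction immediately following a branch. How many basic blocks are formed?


With no in-sequence branch targets, the leaders are the first instruction plus the instruction after each branch.
Number of basic blocks = branches + 1
= 2 + 1 = 3

3


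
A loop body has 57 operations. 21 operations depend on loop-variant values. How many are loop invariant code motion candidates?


Invariant candidates = total - loop-dependent
= 57 - 21 = 36

36


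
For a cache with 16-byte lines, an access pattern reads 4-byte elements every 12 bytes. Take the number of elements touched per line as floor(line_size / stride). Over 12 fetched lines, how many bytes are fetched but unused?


Elements per line = floor(16 / 12) = 1
Bytes used per line = 1 * 4 = 4
Wasted per line = 16 - 4 = 12
Total wasted = 12 * 12 = 144

144


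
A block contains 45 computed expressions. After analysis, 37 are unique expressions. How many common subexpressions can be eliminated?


CSE count = total expressions - unique expressions
= 45 - 37 = 8

8


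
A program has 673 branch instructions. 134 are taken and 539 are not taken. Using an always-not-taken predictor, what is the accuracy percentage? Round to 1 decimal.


Predictor: always-not-taken
Correct predictions = 539
Accuracy = 539 / 673 * 100 = 80.1%

80.1


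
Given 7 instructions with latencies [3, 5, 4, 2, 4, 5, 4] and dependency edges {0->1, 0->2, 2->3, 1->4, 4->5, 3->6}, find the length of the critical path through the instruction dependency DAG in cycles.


Compute longest path through dependency graph: dist(Ik) = max over predecessors of dist + latency(Ik).
dist(I0) = latency 3 = 3
dist(I1) = dist(I0) + 5 = 3 + 5 = 8
dist(I2) = dist(I0) + 4 = 3 + 4 = 7
dist(I3) = dist(I2) + 2 = 7 + 2 = 9
dist(I4) = dist(I1) + 4 = 8 + 4 = 12
dist(I5) = dist(I4) + 5 = 12 + 5 = 17
dist(I6) = dist(I3) + 4 = 9 + 4 = 13
Critical path = max dist = 17

17


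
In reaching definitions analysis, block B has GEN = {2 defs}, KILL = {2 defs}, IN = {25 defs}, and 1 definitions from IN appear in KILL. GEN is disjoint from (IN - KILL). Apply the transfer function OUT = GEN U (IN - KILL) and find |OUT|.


IN - KILL: 25 - 1 = 24 surviving definitions
OUT = GEN + surviving = 2 + 24 = 26

26


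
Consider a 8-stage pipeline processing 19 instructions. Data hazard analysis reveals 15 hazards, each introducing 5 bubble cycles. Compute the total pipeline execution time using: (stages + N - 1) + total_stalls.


Base cycles = 8 + 19 - 1 = 26
Total stalls = 15 * 5 = 75
Total = 26 + 75 = 101

101


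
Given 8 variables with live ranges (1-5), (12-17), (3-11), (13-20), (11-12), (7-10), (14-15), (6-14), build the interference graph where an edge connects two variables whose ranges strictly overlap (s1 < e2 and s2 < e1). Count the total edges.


Check all pairs for overlapping intervals.
Two intervals (s1,e1) and (s2,e2) overlap if s1 < e2 and s2 < e1.
v0 (1-5) vs v1..v7: overlaps v2 -> 1
v1 (12-17) vs v2..v7: overlaps v3, v6, v7 -> 3
v2 (3-11) vs v3..v7: overlaps v5, v7 -> 2
v3 (13-20) vs v4..v7: overlaps v6, v7 -> 2
v4 (11-12) vs v5..v7: overlaps v7 -> 1
v5 (7-10) vs v6..v7: overlaps v7 -> 1
v6 (14-15) vs v7: overlaps none -> 0
Total overlapping pairs = 1 + 3 + 2 + 2 + 1 + 1 + 0 = 10

10


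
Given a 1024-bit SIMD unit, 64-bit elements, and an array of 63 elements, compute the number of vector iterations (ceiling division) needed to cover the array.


Width = 1024 / 64 = 16 elements per vector op
Iterations = ceil(63 / 16) = 4

4


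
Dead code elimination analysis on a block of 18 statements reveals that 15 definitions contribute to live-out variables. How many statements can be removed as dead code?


Dead code = total statements - live definitions
= 18 - 15 = 3

3


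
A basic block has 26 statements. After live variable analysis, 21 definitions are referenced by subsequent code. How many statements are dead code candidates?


Dead code = total statements - live definitions
= 26 - 21 = 5

5


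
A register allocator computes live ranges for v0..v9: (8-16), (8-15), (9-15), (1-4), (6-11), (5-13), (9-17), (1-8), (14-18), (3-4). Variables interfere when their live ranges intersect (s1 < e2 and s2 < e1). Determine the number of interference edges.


Check all pairs for overlapping intervals.
Two intervals (s1,e1) and (s2,e2) overlap if s1 < e2 and s2 < e1.
v0 (8-16) vs v1..v9: overlaps v1, v2, v4, v5, v6, v8 -> 6
v1 (8-15) vs v2..v9: overlaps v2, v4, v5, v6, v8 -> 5
v2 (9-15) vs v3..v9: overlaps v4, v5, v6, v8 -> 4
v3 (1-4) vs v4..v9: overlaps v7, v9 -> 2
v4 (6-11) vs v5..v9: overlaps v5, v6, v7 -> 3
v5 (5-13) vs v6..v9: overlaps v6, v7 -> 2
v6 (9-17) vs v7..v9: overlaps v8 -> 1
v7 (1-8) vs v8..v9: overlaps v9 -> 1
v8 (14-18) vs v9: overlaps none -> 0
Total overlapping pairs = 6 + 5 + 4 + 2 + 3 + 2 + 1 + 1 + 0 = 24

24


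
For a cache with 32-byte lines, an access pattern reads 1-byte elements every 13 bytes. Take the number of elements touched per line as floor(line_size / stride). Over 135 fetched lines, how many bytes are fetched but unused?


Elements per line = floor(32 / 13) = 2
Bytes used per line = 2 * 1 = 2
Wasted per line = 32 - 2 = 30
Total wasted = 30 * 135 = 4050

4050


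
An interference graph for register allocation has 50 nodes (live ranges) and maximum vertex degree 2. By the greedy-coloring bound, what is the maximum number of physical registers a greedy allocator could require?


Greedy coloring never needs more than (max_degree + 1) colors: when coloring a vertex, at most max_degree neighbors are already colored.
Upper bound = 2 + 1 = 3

3


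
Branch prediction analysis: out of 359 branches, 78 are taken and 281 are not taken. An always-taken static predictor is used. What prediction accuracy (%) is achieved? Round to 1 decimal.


Predictor: always-taken
Correct predictions = 78
Accuracy = 78 / 359 * 100 = 21.7%

21.7


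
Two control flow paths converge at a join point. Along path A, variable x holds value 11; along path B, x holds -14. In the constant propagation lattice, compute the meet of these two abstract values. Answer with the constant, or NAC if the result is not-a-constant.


Meet operation: if both paths give the same constant, result is that constant; if they differ, result is NAC (not-a-constant).
Path A: 11, Path B: -14 -> differ
Result: not-a-constant -> NAC

NAC


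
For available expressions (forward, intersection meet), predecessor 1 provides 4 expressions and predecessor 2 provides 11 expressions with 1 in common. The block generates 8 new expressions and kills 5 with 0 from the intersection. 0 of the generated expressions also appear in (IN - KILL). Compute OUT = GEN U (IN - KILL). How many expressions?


IN = intersection of predecessors = 1
IN - KILL = 1 - 0 = 1
|OUT| = |GEN| + |IN - KILL| - |GEN ∩ (IN - KILL)| = 8 + 1 - 0 = 9

9


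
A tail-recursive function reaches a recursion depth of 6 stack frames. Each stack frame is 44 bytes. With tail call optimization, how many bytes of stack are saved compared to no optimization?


Without TCO: 6 * 44 = 264 bytes
With TCO: reuse 1 frame = 44 bytes
Savings = 264 - 44 = 220

220


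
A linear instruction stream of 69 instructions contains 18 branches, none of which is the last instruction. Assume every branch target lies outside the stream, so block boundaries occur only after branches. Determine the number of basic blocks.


With no in-sequence branch targets, the leaders are the first instruction plus the instruction after each branch.
Number of basic blocks = branches + 1
= 18 + 1 = 19

19


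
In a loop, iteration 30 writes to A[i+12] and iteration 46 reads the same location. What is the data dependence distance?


Distance = read iteration - write iteration
= 46 - 30 = 16

16


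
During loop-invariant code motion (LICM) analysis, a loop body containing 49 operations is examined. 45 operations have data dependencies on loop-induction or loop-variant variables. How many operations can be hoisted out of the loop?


Invariant candidates = total - loop-dependent
= 49 - 45 = 4

4


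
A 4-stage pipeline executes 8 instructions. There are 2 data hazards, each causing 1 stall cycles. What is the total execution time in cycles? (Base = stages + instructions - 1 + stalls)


Base cycles = 4 + 8 - 1 = 11
Total stalls = 2 * 1 = 2
Total = 11 + 2 = 13

13


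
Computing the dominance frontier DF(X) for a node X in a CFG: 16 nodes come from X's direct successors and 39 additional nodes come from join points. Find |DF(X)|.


DF(X) = direct successor contributions + join point contributions
= 16 + 39 = 55

55


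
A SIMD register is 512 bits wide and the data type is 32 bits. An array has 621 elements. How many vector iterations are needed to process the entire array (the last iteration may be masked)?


Width = 512 / 32 = 16 elements per vector op
Iterations = ceil(621 / 16) = 39

39


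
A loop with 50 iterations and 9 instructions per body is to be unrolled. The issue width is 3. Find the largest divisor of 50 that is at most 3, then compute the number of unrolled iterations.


Largest divisor of 50 <= 3 is 2
New iterations = 50 / 2 = 25

25


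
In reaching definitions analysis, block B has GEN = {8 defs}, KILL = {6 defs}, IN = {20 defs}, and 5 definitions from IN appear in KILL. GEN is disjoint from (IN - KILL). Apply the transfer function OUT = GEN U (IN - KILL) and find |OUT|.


IN - KILL: 20 - 5 = 15 surviving definitions
OUT = GEN + surviving = 8 + 15 = 23

23


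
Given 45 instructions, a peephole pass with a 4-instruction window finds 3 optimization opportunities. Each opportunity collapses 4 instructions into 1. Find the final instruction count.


Each match removes 3 instructions.
Total removed = 3 * 3 = 9
Remaining = 45 - 9 = 36

36


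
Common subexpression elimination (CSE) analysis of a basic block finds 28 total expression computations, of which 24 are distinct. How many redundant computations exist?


CSE count = total expressions - unique expressions
= 28 - 24 = 4

4


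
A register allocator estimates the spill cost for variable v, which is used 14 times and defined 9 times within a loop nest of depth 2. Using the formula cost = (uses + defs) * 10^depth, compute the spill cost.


uses + defs = 14 + 9 = 23
10^2 = 100
Spill cost = 23 * 100 = 2300

2300


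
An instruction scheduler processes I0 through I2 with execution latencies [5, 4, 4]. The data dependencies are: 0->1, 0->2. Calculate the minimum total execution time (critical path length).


Compute longest path through dependency graph: dist(Ik) = max over predecessors of dist + latency(Ik).
dist(I0) = latency 5 = 5
dist(I1) = dist(I0) + 4 = 5 + 4 = 9
dist(I2) = dist(I0) + 4 = 5 + 4 = 9
Critical path = max dist = 9

9


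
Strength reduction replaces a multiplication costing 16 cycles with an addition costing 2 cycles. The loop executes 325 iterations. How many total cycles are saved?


Per-iteration saving = 16 - 2 = 14
Total saved = 325 * 14 = 4550

4550


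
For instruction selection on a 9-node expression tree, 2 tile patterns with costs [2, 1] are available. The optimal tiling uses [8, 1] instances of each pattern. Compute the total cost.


Total cost = sum(count_i * cost_i)
= 8*2 + 1*1
= 17

17


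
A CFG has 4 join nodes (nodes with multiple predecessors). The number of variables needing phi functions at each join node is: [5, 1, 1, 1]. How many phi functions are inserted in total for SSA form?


Total phi functions = sum of phi functions at each join node
= 5 + 1 + 1 + 1 = 8

8


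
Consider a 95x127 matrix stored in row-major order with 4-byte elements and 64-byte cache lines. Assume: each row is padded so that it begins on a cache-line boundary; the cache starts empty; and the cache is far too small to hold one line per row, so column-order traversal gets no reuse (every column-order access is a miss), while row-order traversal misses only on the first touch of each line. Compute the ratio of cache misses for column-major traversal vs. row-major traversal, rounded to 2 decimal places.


Each row occupies 127 * 4 = 508 bytes and starts on a line boundary, so it spans ceil(508 / 64) = 8 cache lines.
Row-major traversal misses (one per line touched): 95 * ceil(127 * 4 / 64) = 760
Column-major traversal misses (no reuse, every access misses): 95 * 127 = 12065
Ratio = 12065 / 760 = 15.88

15.88


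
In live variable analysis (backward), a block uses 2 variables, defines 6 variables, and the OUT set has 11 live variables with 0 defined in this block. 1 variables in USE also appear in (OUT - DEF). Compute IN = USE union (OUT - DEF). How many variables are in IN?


OUT - DEF: 11 - 0 = 11
|IN| = |USE| + |OUT - DEF| - |USE ∩ (OUT - DEF)| = 2 + 11 - 1 = 12

12


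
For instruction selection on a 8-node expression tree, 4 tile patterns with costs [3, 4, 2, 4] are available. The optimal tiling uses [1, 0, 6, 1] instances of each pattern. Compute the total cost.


Total cost = sum(count_i * cost_i)
= 1*3 + 0*4 + 6*2 + 1*4
= 19

19


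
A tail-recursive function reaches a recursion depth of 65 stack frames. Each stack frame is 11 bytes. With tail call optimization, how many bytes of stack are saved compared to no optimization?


Without TCO: 65 * 11 = 715 bytes
With TCO: reuse 1 frame = 11 bytes
Savings = 715 - 11 = 704

704


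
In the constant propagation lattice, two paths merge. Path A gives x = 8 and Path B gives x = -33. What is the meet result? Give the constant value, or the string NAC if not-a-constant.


Meet operation: if both paths give the same constant, result is that constant; if they differ, result is NAC (not-a-constant).
Path A: 8, Path B: -33 -> differ
Result: not-a-constant -> NAC

NAC


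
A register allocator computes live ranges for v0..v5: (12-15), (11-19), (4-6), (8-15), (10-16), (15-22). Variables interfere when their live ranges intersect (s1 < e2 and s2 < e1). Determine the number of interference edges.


Check all pairs for overlapping intervals.
Two intervals (s1,e1) and (s2,e2) overlap if s1 < e2 and s2 < e1.
v0 (12-15) vs v1..v5: overlaps v1, v3, v4 -> 3
v1 (11-19) vs v2..v5: overlaps v3, v4, v5 -> 3
v2 (4-6) vs v3..v5: overlaps none -> 0
v3 (8-15) vs v4..v5: overlaps v4 -> 1
v4 (10-16) vs v5: overlaps v5 -> 1
Total overlapping pairs = 3 + 3 + 0 + 1 + 1 = 8

8


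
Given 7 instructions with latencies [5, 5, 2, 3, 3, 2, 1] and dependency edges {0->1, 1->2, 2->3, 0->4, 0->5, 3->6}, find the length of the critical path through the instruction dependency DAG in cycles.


Compute longest path through dependency graph: dist(Ik) = max over predecessors of dist + latency(Ik).
dist(I0) = latency 5 = 5
dist(I1) = dist(I0) + 5 = 5 + 5 = 10
dist(I2) = dist(I1) + 2 = 10 + 2 = 12
dist(I3) = dist(I2) + 3 = 12 + 3 = 15
dist(I4) = dist(I0) + 3 = 5 + 3 = 8
dist(I5) = dist(I0) + 2 = 5 + 2 = 7
dist(I6) = dist(I3) + 1 = 15 + 1 = 16
Critical path = max dist = 16

16


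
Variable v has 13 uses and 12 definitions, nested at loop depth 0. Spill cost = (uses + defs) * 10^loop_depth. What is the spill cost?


uses + defs = 13 + 12 = 25
10^0 = 1
Spill cost = 25 * 1 = 25

25


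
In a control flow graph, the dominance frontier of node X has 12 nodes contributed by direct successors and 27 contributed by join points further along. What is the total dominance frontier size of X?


DF(X) = direct successor contributions + join point contributions
= 12 + 27 = 39

39


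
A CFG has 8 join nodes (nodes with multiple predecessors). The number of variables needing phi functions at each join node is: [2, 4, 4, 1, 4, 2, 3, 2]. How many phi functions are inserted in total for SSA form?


Total phi functions = sum of phi functions at each join node
= 2 + 4 + 4 + 1 + 4 + 2 + 3 + 2 = 22

22


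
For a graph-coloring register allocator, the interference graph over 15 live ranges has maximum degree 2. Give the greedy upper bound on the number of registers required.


Greedy coloring never needs more than (max_degree + 1) colors: when coloring a vertex, at most max_degree neighbors are already colored.
Upper bound = 2 + 1 = 3

3


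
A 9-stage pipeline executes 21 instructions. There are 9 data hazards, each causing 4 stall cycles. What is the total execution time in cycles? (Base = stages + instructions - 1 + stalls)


Base cycles = 9 + 21 - 1 = 29
Total stalls = 9 * 4 = 36
Total = 29 + 36 = 65

65


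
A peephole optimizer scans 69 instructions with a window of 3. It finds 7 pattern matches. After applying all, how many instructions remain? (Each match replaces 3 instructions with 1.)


Each match removes 2 instructions.
Total removed = 7 * 2 = 14
Remaining = 69 - 14 = 55

55


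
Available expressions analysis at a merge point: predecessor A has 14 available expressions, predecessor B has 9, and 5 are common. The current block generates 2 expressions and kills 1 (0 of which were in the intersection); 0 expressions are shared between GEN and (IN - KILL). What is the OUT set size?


IN = intersection of predecessors = 5
IN - KILL = 5 - 0 = 5
|OUT| = |GEN| + |IN - KILL| - |GEN ∩ (IN - KILL)| = 2 + 5 - 0 = 7

7


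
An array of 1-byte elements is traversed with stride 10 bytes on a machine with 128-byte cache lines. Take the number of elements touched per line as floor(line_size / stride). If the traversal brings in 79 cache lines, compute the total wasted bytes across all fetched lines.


Elements per line = floor(128 / 10) = 12
Bytes used per line = 12 * 1 = 12
Wasted per line = 128 - 12 = 116
Total wasted = 116 * 79 = 9164

9164


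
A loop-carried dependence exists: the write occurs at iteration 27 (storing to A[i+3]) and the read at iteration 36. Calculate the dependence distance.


Distance = read iteration - write iteration
= 36 - 27 = 9

9


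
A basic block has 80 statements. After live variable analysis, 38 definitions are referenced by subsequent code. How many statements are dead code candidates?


Dead code = total statements - live definitions
= 80 - 38 = 42

42


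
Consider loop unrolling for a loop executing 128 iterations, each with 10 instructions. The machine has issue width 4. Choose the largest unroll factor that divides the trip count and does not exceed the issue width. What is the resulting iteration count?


Largest divisor of 128 <= 4 is 4
New iterations = 128 / 4 = 32

32


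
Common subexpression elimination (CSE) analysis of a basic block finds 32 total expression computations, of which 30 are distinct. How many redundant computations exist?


CSE count = total expressions - unique expressions
= 32 - 30 = 2

2


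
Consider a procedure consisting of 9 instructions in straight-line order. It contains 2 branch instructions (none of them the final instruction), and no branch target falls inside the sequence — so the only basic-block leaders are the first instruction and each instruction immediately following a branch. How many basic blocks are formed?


With no in-sequence branch targets, the leaders are the first instruction plus the instruction after each branch.
Number of basic blocks = branches + 1
= 2 + 1 = 3

3


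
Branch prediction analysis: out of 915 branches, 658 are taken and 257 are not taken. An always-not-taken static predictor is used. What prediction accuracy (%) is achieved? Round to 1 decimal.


Predictor: always-not-taken
Correct predictions = 257
Accuracy = 257 / 915 * 100 = 28.1%

28.1


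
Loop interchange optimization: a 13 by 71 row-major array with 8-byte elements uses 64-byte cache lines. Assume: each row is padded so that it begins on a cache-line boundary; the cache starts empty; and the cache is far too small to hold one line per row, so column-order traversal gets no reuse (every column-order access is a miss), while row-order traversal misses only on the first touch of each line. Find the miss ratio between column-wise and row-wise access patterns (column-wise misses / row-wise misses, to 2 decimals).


Each row occupies 71 * 8 = 568 bytes and starts on a line boundary, so it spans ceil(568 / 64) = 9 cache lines.
Row-major traversal misses (one per line touched): 13 * ceil(71 * 8 / 64) = 117
Column-major traversal misses (no reuse, every access misses): 13 * 71 = 923
Ratio = 923 / 117 = 7.89

7.89


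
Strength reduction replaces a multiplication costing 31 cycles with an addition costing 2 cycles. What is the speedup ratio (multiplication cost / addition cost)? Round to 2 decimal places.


Ratio = mult_cost / add_cost = 31 / 2 = 15.5

15.5


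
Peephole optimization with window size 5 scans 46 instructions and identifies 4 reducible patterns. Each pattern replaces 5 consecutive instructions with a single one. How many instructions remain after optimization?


Each match removes 4 instructions.
Total removed = 4 * 4 = 16
Remaining = 46 - 16 = 30

30


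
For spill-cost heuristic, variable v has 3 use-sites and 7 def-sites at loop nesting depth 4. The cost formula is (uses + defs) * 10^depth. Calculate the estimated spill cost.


uses + defs = 3 + 7 = 10
10^4 = 10000
Spill cost = 10 * 10000 = 100000

100000


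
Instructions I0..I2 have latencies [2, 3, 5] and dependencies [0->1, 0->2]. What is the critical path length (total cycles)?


Compute longest path through dependency graph: dist(Ik) = max over predecessors of dist + latency(Ik).
dist(I0) = latency 2 = 2
dist(I1) = dist(I0) + 3 = 2 + 3 = 5
dist(I2) = dist(I0) + 5 = 2 + 5 = 7
Critical path = max dist = 7

7


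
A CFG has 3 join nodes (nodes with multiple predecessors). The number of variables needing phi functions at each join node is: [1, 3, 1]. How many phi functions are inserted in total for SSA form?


Total phi functions = sum of phi functions at each join node
= 1 + 3 + 1 = 5

5


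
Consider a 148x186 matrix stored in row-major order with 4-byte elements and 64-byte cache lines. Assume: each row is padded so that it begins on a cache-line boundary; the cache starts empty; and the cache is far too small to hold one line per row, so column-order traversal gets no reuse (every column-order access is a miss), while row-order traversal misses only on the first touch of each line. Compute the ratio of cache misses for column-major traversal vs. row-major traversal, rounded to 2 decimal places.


Each row occupies 186 * 4 = 744 bytes and starts on a line boundary, so it spans ceil(744 / 64) = 12 cache lines.
Row-major traversal misses (one per line touched): 148 * ceil(186 * 4 / 64) = 1776
Column-major traversal misses (no reuse, every access misses): 148 * 186 = 27528
Ratio = 27528 / 1776 = 15.5

15.5


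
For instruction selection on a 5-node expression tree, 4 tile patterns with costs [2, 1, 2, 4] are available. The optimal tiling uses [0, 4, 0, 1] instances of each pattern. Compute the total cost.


Total cost = sum(count_i * cost_i)
= 0*2 + 4*1 + 0*2 + 1*4
= 8

8


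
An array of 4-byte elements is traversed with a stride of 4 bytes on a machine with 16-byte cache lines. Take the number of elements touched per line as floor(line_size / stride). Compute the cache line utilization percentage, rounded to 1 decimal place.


Elements per cache line = floor(16 / 4) = 4
Bytes used = 4 * 4 = 16
Utilization = 16 / 16 * 100 = 100.0%

100.0


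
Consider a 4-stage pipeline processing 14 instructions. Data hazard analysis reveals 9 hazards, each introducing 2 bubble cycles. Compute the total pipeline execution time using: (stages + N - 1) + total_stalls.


Base cycles = 4 + 14 - 1 = 17
Total stalls = 9 * 2 = 18
Total = 17 + 18 = 35

35


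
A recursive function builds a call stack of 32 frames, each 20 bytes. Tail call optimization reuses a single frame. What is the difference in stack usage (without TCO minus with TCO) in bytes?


Without TCO: 32 * 20 = 640 bytes
With TCO: reuse 1 frame = 20 bytes
Savings = 640 - 20 = 620

620


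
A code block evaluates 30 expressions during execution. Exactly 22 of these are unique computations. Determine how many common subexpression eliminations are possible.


CSE count = total expressions - unique expressions
= 30 - 22 = 8

8
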